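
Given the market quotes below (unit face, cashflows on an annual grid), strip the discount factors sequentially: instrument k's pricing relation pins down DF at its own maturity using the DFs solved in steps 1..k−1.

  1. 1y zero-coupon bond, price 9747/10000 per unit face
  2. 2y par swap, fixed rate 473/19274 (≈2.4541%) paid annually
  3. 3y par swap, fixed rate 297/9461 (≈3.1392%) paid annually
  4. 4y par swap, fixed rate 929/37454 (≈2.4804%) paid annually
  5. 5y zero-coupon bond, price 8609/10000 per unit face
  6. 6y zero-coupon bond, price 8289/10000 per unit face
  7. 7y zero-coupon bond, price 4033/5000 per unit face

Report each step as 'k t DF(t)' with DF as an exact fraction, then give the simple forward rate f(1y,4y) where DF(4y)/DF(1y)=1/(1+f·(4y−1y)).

1 1 9747/10000
2 2 9527/10000
3 3 9109/10000
4 4 9071/10000
5 5 8609/10000
6 6 8289/10000
7 7 4033/5000
f(1y,4y) = ((9747/10000)/(9071/10000) − 1)/(3) = 676/27213 ≈ 2.4841%

step 1 [1y] zero: DF = P = 9747/10000 ≈ 0.974700
step 2 [2y] swap r/1=473/19274: DF=(1 − 473/19274·(0.974700))/(1+473/19274) = 9527/10000 ≈ 0.952700
step 3 [3y] swap r/1=297/9461: DF=(1 − 297/9461·(0.974700+0.952700))/(1+297/9461) = 9109/10000 ≈ 0.910900
step 4 [4y] swap r/1=929/37454: DF=(1 − 929/37454·(0.974700+0.952700+0.910900))/(1+929/37454) = 9071/10000 ≈ 0.907100
step 5 [5y] zero: DF = P = 8609/10000 ≈ 0.860900
step 6 [6y] zero: DF = P = 8289/10000 ≈ 0.828900
step 7 [7y] zero: DF = P = 4033/5000 ≈ 0.806600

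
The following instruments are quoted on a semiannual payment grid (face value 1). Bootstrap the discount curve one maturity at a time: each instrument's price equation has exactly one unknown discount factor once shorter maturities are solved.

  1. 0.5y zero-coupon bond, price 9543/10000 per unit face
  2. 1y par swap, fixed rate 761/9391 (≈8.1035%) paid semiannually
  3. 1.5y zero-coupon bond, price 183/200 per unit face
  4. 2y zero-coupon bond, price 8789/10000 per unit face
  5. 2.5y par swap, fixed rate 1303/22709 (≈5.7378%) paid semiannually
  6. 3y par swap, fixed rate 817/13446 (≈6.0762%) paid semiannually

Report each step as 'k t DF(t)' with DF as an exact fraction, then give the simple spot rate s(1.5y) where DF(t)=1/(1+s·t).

1 1/2 9543/10000
2 1 9239/10000
3 3/2 183/200
4 2 8789/10000
5 5/2 8697/10000
6 3 4183/5000
s(1.5y) = (1/(183/200) − 1)/(3/2) = 34/549 ≈ 6.1931%

step 1 [0.5y] zero: DF = P = 9543/10000 ≈ 0.954300
step 2 [1y] swap r/2=761/18782: DF=(1 − 761/18782·(0.954300))/(1+761/18782) = 9239/10000 ≈ 0.923900
step 3 [1.5y] zero: DF = P = 183/200 ≈ 0.915000
step 4 [2y] zero: DF = P = 8789/10000 ≈ 0.878900
step 5 [2.5y] swap r/2=1303/45418: DF=(1 − 1303/45418·(0.954300+0.923900+0.915000+0.878900))/(1+1303/45418) = 8697/10000 ≈ 0.869700
step 6 [3y] swap r/2=817/26892: DF=(1 − 817/26892·(0.954300+0.923900+0.915000+0.878900+0.869700))/(1+817/26892) = 4183/5000 ≈ 0.836600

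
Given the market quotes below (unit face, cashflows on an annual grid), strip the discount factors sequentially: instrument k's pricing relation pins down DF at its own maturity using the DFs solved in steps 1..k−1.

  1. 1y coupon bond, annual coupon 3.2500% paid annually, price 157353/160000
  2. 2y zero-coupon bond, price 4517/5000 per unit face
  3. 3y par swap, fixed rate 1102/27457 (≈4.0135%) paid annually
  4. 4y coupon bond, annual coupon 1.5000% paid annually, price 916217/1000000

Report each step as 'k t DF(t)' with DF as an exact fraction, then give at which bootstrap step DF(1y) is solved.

1 1 381/400
2 2 4517/5000
3 3 4449/5000
4 4 8621/10000
DF(1y) is solved at step 1

step 1 [1y] bond c/1=13/400: DF=(157353/160000 − 13/400·(0))/(1+13/400) = 381/400 ≈ 0.952500
step 2 [2y] zero: DF = P = 4517/5000 ≈ 0.903400
step 3 [3y] swap r/1=1102/27457: DF=(1 − 1102/27457·(0.952500+0.903400))/(1+1102/27457) = 4449/5000 ≈ 0.889800
step 4 [4y] bond c/1=3/200: DF=(916217/1000000 − 3/200·(0.952500+0.903400+0.889800))/(1+3/200) = 8621/10000 ≈ 0.862100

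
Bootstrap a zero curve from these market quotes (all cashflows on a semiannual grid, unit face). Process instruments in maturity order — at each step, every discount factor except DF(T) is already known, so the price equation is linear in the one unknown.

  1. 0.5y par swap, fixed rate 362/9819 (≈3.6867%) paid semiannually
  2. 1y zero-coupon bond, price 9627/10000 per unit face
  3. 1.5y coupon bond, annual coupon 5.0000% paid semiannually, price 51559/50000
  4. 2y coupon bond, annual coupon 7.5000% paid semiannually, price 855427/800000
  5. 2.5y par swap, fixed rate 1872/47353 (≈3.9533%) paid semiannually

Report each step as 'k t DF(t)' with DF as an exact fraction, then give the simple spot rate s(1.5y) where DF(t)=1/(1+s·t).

1 1/2 9819/10000
2 1 9627/10000
3 3/2 4793/5000
4 2 9257/10000
5 5/2 1133/1250
s(1.5y) = (1/(4793/5000) − 1)/(3/2) = 138/4793 ≈ 2.8792%

step 1 [0.5y] swap r/2=181/9819: DF=(1 − 181/9819·(0))/(1+181/9819) = 9819/10000 ≈ 0.981900
step 2 [1y] zero: DF = P = 9627/10000 ≈ 0.962700
step 3 [1.5y] bond c/2=1/40: DF=(51559/50000 − 1/40·(0.981900+0.962700))/(1+1/40) = 4793/5000 ≈ 0.958600
step 4 [2y] bond c/2=3/80: DF=(855427/800000 − 3/80·(0.981900+0.962700+0.958600))/(1+3/80) = 9257/10000 ≈ 0.925700
step 5 [2.5y] swap r/2=936/47353: DF=(1 − 936/47353·(0.981900+0.962700+0.958600+0.925700))/(1+936/47353) = 1133/1250 ≈ 0.906400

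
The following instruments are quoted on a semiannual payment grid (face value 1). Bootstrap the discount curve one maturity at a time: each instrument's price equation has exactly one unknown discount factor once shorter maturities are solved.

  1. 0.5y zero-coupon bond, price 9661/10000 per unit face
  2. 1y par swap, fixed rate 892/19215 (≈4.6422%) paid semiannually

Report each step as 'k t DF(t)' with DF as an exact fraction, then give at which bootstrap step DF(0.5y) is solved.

1 1/2 9661/10000
2 1 4777/5000
DF(0.5y) is solved at step 1

step 1 [0.5y] zero: DF = P = 9661/10000 ≈ 0.966100
step 2 [1y] swap r/2=446/19215: DF=(1 − 446/19215·(0.966100))/(1+446/19215) = 4777/5000 ≈ 0.955400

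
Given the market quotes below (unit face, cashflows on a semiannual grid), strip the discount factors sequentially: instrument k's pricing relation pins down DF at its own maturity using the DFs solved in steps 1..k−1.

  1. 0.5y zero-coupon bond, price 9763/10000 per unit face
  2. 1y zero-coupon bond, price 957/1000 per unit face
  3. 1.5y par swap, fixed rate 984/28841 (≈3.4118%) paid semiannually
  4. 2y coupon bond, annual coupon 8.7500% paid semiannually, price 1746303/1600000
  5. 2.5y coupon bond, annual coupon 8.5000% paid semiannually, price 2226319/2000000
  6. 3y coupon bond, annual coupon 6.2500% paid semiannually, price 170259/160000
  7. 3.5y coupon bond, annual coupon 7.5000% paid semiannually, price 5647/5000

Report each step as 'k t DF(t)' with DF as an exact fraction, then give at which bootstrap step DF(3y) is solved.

step 1 [0.5y] zero: DF = P = 9763/10000 ≈ 0.976300
step 2 [1y] zero: DF = P = 957/1000 ≈ 0.957000
step 3 [1.5y] swap r/2=492/28841: DF=(1 − 492/28841·(0.976300+0.957000))/(1+492/28841) = 2377/2500 ≈ 0.950800
step 4 [2y] bond c/2=7/160: DF=(1746303/1600000 − 7/160·(0.976300+0.957000+0.950800))/(1+7/160) = 578/625 ≈ 0.924800
step 5 [2.5y] bond c/2=17/400: DF=(2226319/2000000 − 17/400·(0.976300+0.957000+0.950800+0.924800))/(1+17/400) = 73/80 ≈ 0.912500
step 6 [3y] bond c/2=1/32: DF=(170259/160000 − 1/32·(0.976300+0.957000+0.950800+0.924800+0.912500))/(1+1/32) = 1111/1250 ≈ 0.888800
step 7 [3.5y] bond c/2=3/80: DF=(5647/5000 − 3/80·(0.976300+0.957000+0.950800+0.924800+0.912500+0.888800))/(1+3/80) = 4429/5000 ≈ 0.885800

1 1/2 9763/10000
2 1 957/1000
3 3/2 2377/2500
4 2 578/625
5 5/2 73/80
6 3 1111/1250
7 7/2 4429/5000
DF(3y) is solved at step 6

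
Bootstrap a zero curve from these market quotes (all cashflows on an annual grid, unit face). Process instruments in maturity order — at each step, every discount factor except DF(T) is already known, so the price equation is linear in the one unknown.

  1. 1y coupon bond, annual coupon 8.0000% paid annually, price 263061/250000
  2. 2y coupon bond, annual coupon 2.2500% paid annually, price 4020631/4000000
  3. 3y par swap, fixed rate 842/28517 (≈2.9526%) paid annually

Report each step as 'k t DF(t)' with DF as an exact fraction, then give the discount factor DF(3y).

step 1 [1y] bond c/1=2/25: DF=(263061/250000 − 2/25·(0))/(1+2/25) = 9743/10000 ≈ 0.974300
step 2 [2y] bond c/1=9/400: DF=(4020631/4000000 − 9/400·(0.974300))/(1+9/400) = 601/625 ≈ 0.961600
step 3 [3y] swap r/1=842/28517: DF=(1 − 842/28517·(0.974300+0.961600))/(1+842/28517) = 4579/5000 ≈ 0.915800

1 1 9743/10000
2 2 601/625
3 3 4579/5000
DF(3y) = 4579/5000 ≈ 0.915800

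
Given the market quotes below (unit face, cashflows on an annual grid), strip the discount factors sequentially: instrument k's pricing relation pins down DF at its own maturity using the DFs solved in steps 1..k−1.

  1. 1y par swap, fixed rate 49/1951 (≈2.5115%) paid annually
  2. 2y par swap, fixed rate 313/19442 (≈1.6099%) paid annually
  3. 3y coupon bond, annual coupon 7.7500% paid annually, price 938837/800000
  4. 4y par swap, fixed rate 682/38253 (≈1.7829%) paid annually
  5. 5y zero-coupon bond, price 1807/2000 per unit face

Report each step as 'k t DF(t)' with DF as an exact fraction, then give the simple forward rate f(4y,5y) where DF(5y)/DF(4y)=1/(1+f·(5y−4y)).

1 1 1951/2000
2 2 9687/10000
3 3 9493/10000
4 4 4659/5000
5 5 1807/2000
f(4y,5y) = ((4659/5000)/(1807/2000) − 1)/(1) = 283/9035 ≈ 3.1323%

step 1 [1y] swap r/1=49/1951: DF=(1 − 49/1951·(0))/(1+49/1951) = 1951/2000 ≈ 0.975500
step 2 [2y] swap r/1=313/19442: DF=(1 − 313/19442·(0.975500))/(1+313/19442) = 9687/10000 ≈ 0.968700
step 3 [3y] bond c/1=31/400: DF=(938837/800000 − 31/400·(0.975500+0.968700))/(1+31/400) = 9493/10000 ≈ 0.949300
step 4 [4y] swap r/1=682/38253: DF=(1 − 682/38253·(0.975500+0.968700+0.949300))/(1+682/38253) = 4659/5000 ≈ 0.931800
step 5 [5y] zero: DF = P = 1807/2000 ≈ 0.903500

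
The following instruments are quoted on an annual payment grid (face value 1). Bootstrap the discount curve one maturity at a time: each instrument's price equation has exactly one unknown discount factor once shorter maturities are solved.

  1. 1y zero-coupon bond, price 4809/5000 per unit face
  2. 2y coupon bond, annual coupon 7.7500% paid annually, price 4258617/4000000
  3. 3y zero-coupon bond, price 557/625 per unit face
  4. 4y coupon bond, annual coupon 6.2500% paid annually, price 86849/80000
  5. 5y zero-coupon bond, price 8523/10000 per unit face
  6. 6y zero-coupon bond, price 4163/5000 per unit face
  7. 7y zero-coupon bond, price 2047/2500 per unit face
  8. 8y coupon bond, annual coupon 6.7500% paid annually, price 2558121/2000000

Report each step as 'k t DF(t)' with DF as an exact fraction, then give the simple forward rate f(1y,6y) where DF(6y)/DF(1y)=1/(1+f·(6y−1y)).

step 1 [1y] zero: DF = P = 4809/5000 ≈ 0.961800
step 2 [2y] bond c/1=31/400: DF=(4258617/4000000 − 31/400·(0.961800))/(1+31/400) = 9189/10000 ≈ 0.918900
step 3 [3y] zero: DF = P = 557/625 ≈ 0.891200
step 4 [4y] bond c/1=1/16: DF=(86849/80000 − 1/16·(0.961800+0.918900+0.891200))/(1+1/16) = 8587/10000 ≈ 0.858700
step 5 [5y] zero: DF = P = 8523/10000 ≈ 0.852300
step 6 [6y] zero: DF = P = 4163/5000 ≈ 0.832600
step 7 [7y] zero: DF = P = 2047/2500 ≈ 0.818800
step 8 [8y] bond c/1=27/400: DF=(2558121/2000000 − 27/400·(0.961800+0.918900+0.891200+0.858700+0.852300+0.832600+0.818800))/(1+27/400) = 8103/10000 ≈ 0.810300

1 1 4809/5000
2 2 9189/10000
3 3 557/625
4 4 8587/10000
5 5 8523/10000
6 6 4163/5000
7 7 2047/2500
8 8 8103/10000
f(1y,6y) = ((4809/5000)/(4163/5000) − 1)/(5) = 646/20815 ≈ 3.1035%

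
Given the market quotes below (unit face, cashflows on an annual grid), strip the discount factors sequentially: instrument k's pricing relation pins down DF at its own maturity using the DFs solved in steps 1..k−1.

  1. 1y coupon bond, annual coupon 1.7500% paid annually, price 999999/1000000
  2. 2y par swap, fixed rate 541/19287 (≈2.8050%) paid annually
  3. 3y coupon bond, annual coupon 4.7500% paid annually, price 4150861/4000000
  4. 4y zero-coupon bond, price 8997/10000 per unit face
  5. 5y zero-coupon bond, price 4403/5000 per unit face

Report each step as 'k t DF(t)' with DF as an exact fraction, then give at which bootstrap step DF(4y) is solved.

step 1 [1y] bond c/1=7/400: DF=(999999/1000000 − 7/400·(0))/(1+7/400) = 2457/2500 ≈ 0.982800
step 2 [2y] swap r/1=541/19287: DF=(1 − 541/19287·(0.982800))/(1+541/19287) = 9459/10000 ≈ 0.945900
step 3 [3y] bond c/1=19/400: DF=(4150861/4000000 − 19/400·(0.982800+0.945900))/(1+19/400) = 1129/1250 ≈ 0.903200
step 4 [4y] zero: DF = P = 8997/10000 ≈ 0.899700
step 5 [5y] zero: DF = P = 4403/5000 ≈ 0.880600

1 1 2457/2500
2 2 9459/10000
3 3 1129/1250
4 4 8997/10000
5 5 4403/5000
DF(4y) is solved at step 4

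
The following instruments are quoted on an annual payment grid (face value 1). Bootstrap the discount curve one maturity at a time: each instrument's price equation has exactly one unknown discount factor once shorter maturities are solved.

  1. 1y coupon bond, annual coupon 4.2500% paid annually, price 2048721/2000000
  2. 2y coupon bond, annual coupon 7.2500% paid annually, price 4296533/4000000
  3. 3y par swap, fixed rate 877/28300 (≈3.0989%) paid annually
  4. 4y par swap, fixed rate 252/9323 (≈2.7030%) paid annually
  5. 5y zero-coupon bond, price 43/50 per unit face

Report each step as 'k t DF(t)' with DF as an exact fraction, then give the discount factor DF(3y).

1 1 4913/5000
2 2 9351/10000
3 3 9123/10000
4 4 562/625
5 5 43/50
DF(3y) = 9123/10000 ≈ 0.912300

step 1 [1y] bond c/1=17/400: DF=(2048721/2000000 − 17/400·(0))/(1+17/400) = 4913/5000 ≈ 0.982600
step 2 [2y] bond c/1=29/400: DF=(4296533/4000000 − 29/400·(0.982600))/(1+29/400) = 9351/10000 ≈ 0.935100
step 3 [3y] swap r/1=877/28300: DF=(1 − 877/28300·(0.982600+0.935100))/(1+877/28300) = 9123/10000 ≈ 0.912300
step 4 [4y] swap r/1=252/9323: DF=(1 − 252/9323·(0.982600+0.935100+0.912300))/(1+252/9323) = 562/625 ≈ 0.899200
step 5 [5y] zero: DF = P = 43/50 ≈ 0.860000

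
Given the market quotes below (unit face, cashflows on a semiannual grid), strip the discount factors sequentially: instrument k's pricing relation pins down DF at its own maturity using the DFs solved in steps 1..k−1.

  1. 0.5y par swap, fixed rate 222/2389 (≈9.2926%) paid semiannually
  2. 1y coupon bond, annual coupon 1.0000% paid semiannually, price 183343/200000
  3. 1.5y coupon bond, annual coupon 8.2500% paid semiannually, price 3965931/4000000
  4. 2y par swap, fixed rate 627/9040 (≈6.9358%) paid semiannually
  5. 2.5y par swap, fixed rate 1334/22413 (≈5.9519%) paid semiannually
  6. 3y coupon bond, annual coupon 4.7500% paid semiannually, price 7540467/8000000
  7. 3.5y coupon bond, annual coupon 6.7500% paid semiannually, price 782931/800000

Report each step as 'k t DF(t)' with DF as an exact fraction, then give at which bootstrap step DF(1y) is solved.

step 1 [0.5y] swap r/2=111/2389: DF=(1 − 111/2389·(0))/(1+111/2389) = 2389/2500 ≈ 0.955600
step 2 [1y] bond c/2=1/200: DF=(183343/200000 − 1/200·(0.955600))/(1+1/200) = 4537/5000 ≈ 0.907400
step 3 [1.5y] bond c/2=33/800: DF=(3965931/4000000 − 33/800·(0.955600+0.907400))/(1+33/800) = 549/625 ≈ 0.878400
step 4 [2y] swap r/2=627/18080: DF=(1 − 627/18080·(0.955600+0.907400+0.878400))/(1+627/18080) = 4373/5000 ≈ 0.874600
step 5 [2.5y] swap r/2=667/22413: DF=(1 − 667/22413·(0.955600+0.907400+0.878400+0.874600))/(1+667/22413) = 4333/5000 ≈ 0.866600
step 6 [3y] bond c/2=19/800: DF=(7540467/8000000 − 19/800·(0.955600+0.907400+0.878400+0.874600+0.866600))/(1+19/800) = 8167/10000 ≈ 0.816700
step 7 [3.5y] bond c/2=27/800: DF=(782931/800000 − 27/800·(0.955600+0.907400+0.878400+0.874600+0.866600+0.816700))/(1+27/800) = 7737/10000 ≈ 0.773700

1 1/2 2389/2500
2 1 4537/5000
3 3/2 549/625
4 2 4373/5000
5 5/2 4333/5000
6 3 8167/10000
7 7/2 7737/10000
DF(1y) is solved at step 2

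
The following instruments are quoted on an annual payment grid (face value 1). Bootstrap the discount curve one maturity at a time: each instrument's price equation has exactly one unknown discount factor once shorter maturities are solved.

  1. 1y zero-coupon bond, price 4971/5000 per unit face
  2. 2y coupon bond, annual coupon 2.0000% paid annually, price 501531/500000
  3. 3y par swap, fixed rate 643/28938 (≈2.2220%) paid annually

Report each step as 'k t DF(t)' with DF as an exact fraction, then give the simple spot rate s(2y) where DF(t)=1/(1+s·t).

step 1 [1y] zero: DF = P = 4971/5000 ≈ 0.994200
step 2 [2y] bond c/1=1/50: DF=(501531/500000 − 1/50·(0.994200))/(1+1/50) = 9639/10000 ≈ 0.963900
step 3 [3y] swap r/1=643/28938: DF=(1 − 643/28938·(0.994200+0.963900))/(1+643/28938) = 9357/10000 ≈ 0.935700

1 1 4971/5000
2 2 9639/10000
3 3 9357/10000
s(2y) = (1/(9639/10000) − 1)/(2) = 361/19278 ≈ 1.8726%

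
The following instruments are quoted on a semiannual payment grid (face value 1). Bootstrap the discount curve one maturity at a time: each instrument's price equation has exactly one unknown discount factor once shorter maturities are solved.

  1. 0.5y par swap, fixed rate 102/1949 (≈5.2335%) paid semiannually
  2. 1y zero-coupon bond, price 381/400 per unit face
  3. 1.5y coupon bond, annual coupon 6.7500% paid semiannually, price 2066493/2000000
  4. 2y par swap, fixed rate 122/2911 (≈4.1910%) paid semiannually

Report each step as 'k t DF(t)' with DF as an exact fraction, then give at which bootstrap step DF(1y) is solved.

1 1/2 1949/2000
2 1 381/400
3 3/2 4683/5000
4 2 9207/10000
DF(1y) is solved at step 2

step 1 [0.5y] swap r/2=51/1949: DF=(1 − 51/1949·(0))/(1+51/1949) = 1949/2000 ≈ 0.974500
step 2 [1y] zero: DF = P = 381/400 ≈ 0.952500
step 3 [1.5y] bond c/2=27/800: DF=(2066493/2000000 − 27/800·(0.974500+0.952500))/(1+27/800) = 4683/5000 ≈ 0.936600
step 4 [2y] swap r/2=61/2911: DF=(1 − 61/2911·(0.974500+0.952500+0.936600))/(1+61/2911) = 9207/10000 ≈ 0.920700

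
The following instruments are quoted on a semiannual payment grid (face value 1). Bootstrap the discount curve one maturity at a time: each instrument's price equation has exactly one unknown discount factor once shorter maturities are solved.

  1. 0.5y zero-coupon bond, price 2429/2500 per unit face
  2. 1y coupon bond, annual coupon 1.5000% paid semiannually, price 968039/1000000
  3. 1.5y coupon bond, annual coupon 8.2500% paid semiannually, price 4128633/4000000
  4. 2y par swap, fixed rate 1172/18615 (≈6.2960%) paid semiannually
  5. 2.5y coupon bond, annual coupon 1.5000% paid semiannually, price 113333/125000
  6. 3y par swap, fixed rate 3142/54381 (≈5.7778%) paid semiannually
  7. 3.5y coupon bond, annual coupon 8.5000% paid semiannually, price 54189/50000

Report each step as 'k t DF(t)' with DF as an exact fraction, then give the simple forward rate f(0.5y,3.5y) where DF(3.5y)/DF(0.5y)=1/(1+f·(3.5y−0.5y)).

step 1 [0.5y] zero: DF = P = 2429/2500 ≈ 0.971600
step 2 [1y] bond c/2=3/400: DF=(968039/1000000 − 3/400·(0.971600))/(1+3/400) = 596/625 ≈ 0.953600
step 3 [1.5y] bond c/2=33/800: DF=(4128633/4000000 − 33/800·(0.971600+0.953600))/(1+33/800) = 183/200 ≈ 0.915000
step 4 [2y] swap r/2=586/18615: DF=(1 − 586/18615·(0.971600+0.953600+0.915000))/(1+586/18615) = 2207/2500 ≈ 0.882800
step 5 [2.5y] bond c/2=3/400: DF=(113333/125000 − 3/400·(0.971600+0.953600+0.915000+0.882800))/(1+3/400) = 4361/5000 ≈ 0.872200
step 6 [3y] swap r/2=1571/54381: DF=(1 − 1571/54381·(0.971600+0.953600+0.915000+0.882800+0.872200))/(1+1571/54381) = 8429/10000 ≈ 0.842900
step 7 [3.5y] bond c/2=17/400: DF=(54189/50000 − 17/400·(0.971600+0.953600+0.915000+0.882800+0.872200+0.842900))/(1+17/400) = 8179/10000 ≈ 0.817900

1 1/2 2429/2500
2 1 596/625
3 3/2 183/200
4 2 2207/2500
5 5/2 4361/5000
6 3 8429/10000
7 7/2 8179/10000
f(0.5y,3.5y) = ((2429/2500)/(8179/10000) − 1)/(3) = 1537/24537 ≈ 6.2640%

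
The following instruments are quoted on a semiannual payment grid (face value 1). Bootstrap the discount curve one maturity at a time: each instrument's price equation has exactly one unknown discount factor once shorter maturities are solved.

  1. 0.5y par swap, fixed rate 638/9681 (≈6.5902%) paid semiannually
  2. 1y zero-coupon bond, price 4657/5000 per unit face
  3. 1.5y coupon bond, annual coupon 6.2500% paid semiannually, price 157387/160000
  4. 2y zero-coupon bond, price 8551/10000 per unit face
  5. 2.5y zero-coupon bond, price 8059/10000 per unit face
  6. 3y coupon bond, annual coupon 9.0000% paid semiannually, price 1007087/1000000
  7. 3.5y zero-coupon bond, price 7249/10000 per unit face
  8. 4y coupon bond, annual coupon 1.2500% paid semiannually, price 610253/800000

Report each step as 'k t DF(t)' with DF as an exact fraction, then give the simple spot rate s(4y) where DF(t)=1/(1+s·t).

step 1 [0.5y] swap r/2=319/9681: DF=(1 − 319/9681·(0))/(1+319/9681) = 9681/10000 ≈ 0.968100
step 2 [1y] zero: DF = P = 4657/5000 ≈ 0.931400
step 3 [1.5y] bond c/2=1/32: DF=(157387/160000 − 1/32·(0.968100+0.931400))/(1+1/32) = 8963/10000 ≈ 0.896300
step 4 [2y] zero: DF = P = 8551/10000 ≈ 0.855100
step 5 [2.5y] zero: DF = P = 8059/10000 ≈ 0.805900
step 6 [3y] bond c/2=9/200: DF=(1007087/1000000 − 9/200·(0.968100+0.931400+0.896300+0.855100+0.805900))/(1+9/200) = 3859/5000 ≈ 0.771800
step 7 [3.5y] zero: DF = P = 7249/10000 ≈ 0.724900
step 8 [4y] bond c/2=1/160: DF=(610253/800000 − 1/160·(0.968100+0.931400+0.896300+0.855100+0.805900+0.771800+0.724900))/(1+1/160) = 7211/10000 ≈ 0.721100

1 1/2 9681/10000
2 1 4657/5000
3 3/2 8963/10000
4 2 8551/10000
5 5/2 8059/10000
6 3 3859/5000
7 7/2 7249/10000
8 4 7211/10000
s(4y) = (1/(7211/10000) − 1)/(4) = 2789/28844 ≈ 9.6693%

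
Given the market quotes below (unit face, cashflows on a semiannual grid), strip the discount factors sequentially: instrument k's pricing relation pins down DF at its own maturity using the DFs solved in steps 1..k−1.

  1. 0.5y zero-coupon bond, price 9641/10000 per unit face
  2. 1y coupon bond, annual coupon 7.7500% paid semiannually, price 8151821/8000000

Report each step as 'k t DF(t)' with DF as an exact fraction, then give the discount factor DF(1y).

1 1/2 9641/10000
2 1 189/200
DF(1y) = 189/200 ≈ 0.945000

step 1 [0.5y] zero: DF = P = 9641/10000 ≈ 0.964100
step 2 [1y] bond c/2=31/800: DF=(8151821/8000000 − 31/800·(0.964100))/(1+31/800) = 189/200 ≈ 0.945000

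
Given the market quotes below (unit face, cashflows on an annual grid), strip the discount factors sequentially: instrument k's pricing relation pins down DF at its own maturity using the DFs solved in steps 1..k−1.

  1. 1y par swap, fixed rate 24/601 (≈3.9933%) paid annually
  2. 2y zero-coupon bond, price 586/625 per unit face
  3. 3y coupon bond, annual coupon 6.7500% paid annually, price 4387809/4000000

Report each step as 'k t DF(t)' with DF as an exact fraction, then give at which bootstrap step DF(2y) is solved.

1 1 601/625
2 2 586/625
3 3 363/400
DF(2y) is solved at step 2

step 1 [1y] swap r/1=24/601: DF=(1 − 24/601·(0))/(1+24/601) = 601/625 ≈ 0.961600
step 2 [2y] zero: DF = P = 586/625 ≈ 0.937600
step 3 [3y] bond c/1=27/400: DF=(4387809/4000000 − 27/400·(0.961600+0.937600))/(1+27/400) = 363/400 ≈ 0.907500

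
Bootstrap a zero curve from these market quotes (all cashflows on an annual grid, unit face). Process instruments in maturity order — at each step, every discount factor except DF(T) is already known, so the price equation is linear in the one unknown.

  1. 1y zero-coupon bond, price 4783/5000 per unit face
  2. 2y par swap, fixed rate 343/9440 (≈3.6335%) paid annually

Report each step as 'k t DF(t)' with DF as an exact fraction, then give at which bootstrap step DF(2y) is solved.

step 1 [1y] zero: DF = P = 4783/5000 ≈ 0.956600
step 2 [2y] swap r/1=343/9440: DF=(1 − 343/9440·(0.956600))/(1+343/9440) = 4657/5000 ≈ 0.931400

1 1 4783/5000
2 2 4657/5000
DF(2y) is solved at step 2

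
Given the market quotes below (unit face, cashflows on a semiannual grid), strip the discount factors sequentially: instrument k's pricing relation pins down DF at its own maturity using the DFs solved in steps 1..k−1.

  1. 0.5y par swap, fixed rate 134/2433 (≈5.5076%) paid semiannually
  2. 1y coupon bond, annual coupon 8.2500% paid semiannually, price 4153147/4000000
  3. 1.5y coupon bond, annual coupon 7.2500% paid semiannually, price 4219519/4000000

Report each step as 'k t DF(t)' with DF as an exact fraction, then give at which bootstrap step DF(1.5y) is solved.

step 1 [0.5y] swap r/2=67/2433: DF=(1 − 67/2433·(0))/(1+67/2433) = 2433/2500 ≈ 0.973200
step 2 [1y] bond c/2=33/800: DF=(4153147/4000000 − 33/800·(0.973200))/(1+33/800) = 4793/5000 ≈ 0.958600
step 3 [1.5y] bond c/2=29/800: DF=(4219519/4000000 − 29/800·(0.973200+0.958600))/(1+29/800) = 594/625 ≈ 0.950400

1 1/2 2433/2500
2 1 4793/5000
3 3/2 594/625
DF(1.5y) is solved at step 3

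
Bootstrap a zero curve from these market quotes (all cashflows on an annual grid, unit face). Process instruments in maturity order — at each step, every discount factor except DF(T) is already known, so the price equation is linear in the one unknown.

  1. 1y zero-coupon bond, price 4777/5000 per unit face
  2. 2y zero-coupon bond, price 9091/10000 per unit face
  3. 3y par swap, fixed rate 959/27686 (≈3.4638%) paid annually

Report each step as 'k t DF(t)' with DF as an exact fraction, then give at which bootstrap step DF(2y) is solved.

1 1 4777/5000
2 2 9091/10000
3 3 9041/10000
DF(2y) is solved at step 2

step 1 [1y] zero: DF = P = 4777/5000 ≈ 0.955400
step 2 [2y] zero: DF = P = 9091/10000 ≈ 0.909100
step 3 [3y] swap r/1=959/27686: DF=(1 − 959/27686·(0.955400+0.909100))/(1+959/27686) = 9041/10000 ≈ 0.904100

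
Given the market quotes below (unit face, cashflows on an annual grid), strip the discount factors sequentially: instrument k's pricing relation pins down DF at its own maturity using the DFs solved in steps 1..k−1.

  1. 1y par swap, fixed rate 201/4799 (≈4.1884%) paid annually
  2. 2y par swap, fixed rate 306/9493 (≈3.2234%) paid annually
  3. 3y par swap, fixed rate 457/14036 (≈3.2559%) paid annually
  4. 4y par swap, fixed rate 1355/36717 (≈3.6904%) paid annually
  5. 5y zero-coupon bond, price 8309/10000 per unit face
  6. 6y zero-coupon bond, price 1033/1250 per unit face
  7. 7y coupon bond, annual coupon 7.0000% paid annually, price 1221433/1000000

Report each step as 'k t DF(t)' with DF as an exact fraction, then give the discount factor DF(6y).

step 1 [1y] swap r/1=201/4799: DF=(1 − 201/4799·(0))/(1+201/4799) = 4799/5000 ≈ 0.959800
step 2 [2y] swap r/1=306/9493: DF=(1 − 306/9493·(0.959800))/(1+306/9493) = 2347/2500 ≈ 0.938800
step 3 [3y] swap r/1=457/14036: DF=(1 − 457/14036·(0.959800+0.938800))/(1+457/14036) = 4543/5000 ≈ 0.908600
step 4 [4y] swap r/1=1355/36717: DF=(1 − 1355/36717·(0.959800+0.938800+0.908600))/(1+1355/36717) = 1729/2000 ≈ 0.864500
step 5 [5y] zero: DF = P = 8309/10000 ≈ 0.830900
step 6 [6y] zero: DF = P = 1033/1250 ≈ 0.826400
step 7 [7y] bond c/1=7/100: DF=(1221433/1000000 − 7/100·(0.959800+0.938800+0.908600+0.864500+0.830900+0.826400))/(1+7/100) = 7929/10000 ≈ 0.792900

1 1 4799/5000
2 2 2347/2500
3 3 4543/5000
4 4 1729/2000
5 5 8309/10000
6 6 1033/1250
7 7 7929/10000
DF(6y) = 1033/1250 ≈ 0.826400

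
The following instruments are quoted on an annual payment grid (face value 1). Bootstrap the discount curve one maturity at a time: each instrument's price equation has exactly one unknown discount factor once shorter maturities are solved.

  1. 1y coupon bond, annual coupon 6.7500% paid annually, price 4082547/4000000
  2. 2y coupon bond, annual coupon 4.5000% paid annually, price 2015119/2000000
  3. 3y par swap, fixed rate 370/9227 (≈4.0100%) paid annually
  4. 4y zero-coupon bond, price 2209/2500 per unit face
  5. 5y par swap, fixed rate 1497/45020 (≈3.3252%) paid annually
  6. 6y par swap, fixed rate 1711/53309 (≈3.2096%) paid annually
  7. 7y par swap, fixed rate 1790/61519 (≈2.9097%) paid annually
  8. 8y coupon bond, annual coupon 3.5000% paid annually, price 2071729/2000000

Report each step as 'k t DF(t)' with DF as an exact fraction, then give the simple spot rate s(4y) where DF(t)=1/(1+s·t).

step 1 [1y] bond c/1=27/400: DF=(4082547/4000000 − 27/400·(0))/(1+27/400) = 9561/10000 ≈ 0.956100
step 2 [2y] bond c/1=9/200: DF=(2015119/2000000 − 9/200·(0.956100))/(1+9/200) = 923/1000 ≈ 0.923000
step 3 [3y] swap r/1=370/9227: DF=(1 − 370/9227·(0.956100+0.923000))/(1+370/9227) = 889/1000 ≈ 0.889000
step 4 [4y] zero: DF = P = 2209/2500 ≈ 0.883600
step 5 [5y] swap r/1=1497/45020: DF=(1 − 1497/45020·(0.956100+0.923000+0.889000+0.883600))/(1+1497/45020) = 8503/10000 ≈ 0.850300
step 6 [6y] swap r/1=1711/53309: DF=(1 − 1711/53309·(0.956100+0.923000+0.889000+0.883600+0.850300))/(1+1711/53309) = 8289/10000 ≈ 0.828900
step 7 [7y] swap r/1=1790/61519: DF=(1 − 1790/61519·(0.956100+0.923000+0.889000+0.883600+0.850300+0.828900))/(1+1790/61519) = 821/1000 ≈ 0.821000
step 8 [8y] bond c/1=7/200: DF=(2071729/2000000 − 7/200·(0.956100+0.923000+0.889000+0.883600+0.850300+0.828900+0.821000))/(1+7/200) = 991/1250 ≈ 0.792800

1 1 9561/10000
2 2 923/1000
3 3 889/1000
4 4 2209/2500
5 5 8503/10000
6 6 8289/10000
7 7 821/1000
8 8 991/1250
s(4y) = (1/(2209/2500) − 1)/(4) = 291/8836 ≈ 3.2933%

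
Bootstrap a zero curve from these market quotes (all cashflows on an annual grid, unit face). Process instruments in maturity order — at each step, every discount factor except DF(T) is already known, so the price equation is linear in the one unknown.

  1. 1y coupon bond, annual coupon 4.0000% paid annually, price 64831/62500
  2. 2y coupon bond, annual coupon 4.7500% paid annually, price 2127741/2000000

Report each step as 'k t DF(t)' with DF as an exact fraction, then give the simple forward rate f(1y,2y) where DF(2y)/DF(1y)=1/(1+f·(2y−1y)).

step 1 [1y] bond c/1=1/25: DF=(64831/62500 − 1/25·(0))/(1+1/25) = 4987/5000 ≈ 0.997400
step 2 [2y] bond c/1=19/400: DF=(2127741/2000000 − 19/400·(0.997400))/(1+19/400) = 1213/1250 ≈ 0.970400

1 1 4987/5000
2 2 1213/1250
f(1y,2y) = ((4987/5000)/(1213/1250) − 1)/(1) = 135/4852 ≈ 2.7824%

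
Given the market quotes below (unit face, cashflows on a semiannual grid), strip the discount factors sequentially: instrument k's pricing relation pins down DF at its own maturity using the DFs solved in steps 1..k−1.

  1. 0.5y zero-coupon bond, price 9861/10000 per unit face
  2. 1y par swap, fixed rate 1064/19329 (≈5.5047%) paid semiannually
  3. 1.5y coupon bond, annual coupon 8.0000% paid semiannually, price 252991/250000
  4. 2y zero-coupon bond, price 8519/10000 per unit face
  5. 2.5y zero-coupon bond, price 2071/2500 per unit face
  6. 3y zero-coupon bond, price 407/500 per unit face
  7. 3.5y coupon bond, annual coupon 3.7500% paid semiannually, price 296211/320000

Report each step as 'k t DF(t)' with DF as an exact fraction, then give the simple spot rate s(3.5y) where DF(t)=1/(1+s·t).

1 1/2 9861/10000
2 1 2367/2500
3 3/2 8987/10000
4 2 8519/10000
5 5/2 2071/2500
6 3 407/500
7 7/2 4053/5000
s(3.5y) = (1/(4053/5000) − 1)/(7/2) = 1894/28371 ≈ 6.6758%

step 1 [0.5y] zero: DF = P = 9861/10000 ≈ 0.986100
step 2 [1y] swap r/2=532/19329: DF=(1 − 532/19329·(0.986100))/(1+532/19329) = 2367/2500 ≈ 0.946800
step 3 [1.5y] bond c/2=1/25: DF=(252991/250000 − 1/25·(0.986100+0.946800))/(1+1/25) = 8987/10000 ≈ 0.898700
step 4 [2y] zero: DF = P = 8519/10000 ≈ 0.851900
step 5 [2.5y] zero: DF = P = 2071/2500 ≈ 0.828400
step 6 [3y] zero: DF = P = 407/500 ≈ 0.814000
step 7 [3.5y] bond c/2=3/160: DF=(296211/320000 − 3/160·(0.986100+0.946800+0.898700+0.851900+0.828400+0.814000))/(1+3/160) = 4053/5000 ≈ 0.810600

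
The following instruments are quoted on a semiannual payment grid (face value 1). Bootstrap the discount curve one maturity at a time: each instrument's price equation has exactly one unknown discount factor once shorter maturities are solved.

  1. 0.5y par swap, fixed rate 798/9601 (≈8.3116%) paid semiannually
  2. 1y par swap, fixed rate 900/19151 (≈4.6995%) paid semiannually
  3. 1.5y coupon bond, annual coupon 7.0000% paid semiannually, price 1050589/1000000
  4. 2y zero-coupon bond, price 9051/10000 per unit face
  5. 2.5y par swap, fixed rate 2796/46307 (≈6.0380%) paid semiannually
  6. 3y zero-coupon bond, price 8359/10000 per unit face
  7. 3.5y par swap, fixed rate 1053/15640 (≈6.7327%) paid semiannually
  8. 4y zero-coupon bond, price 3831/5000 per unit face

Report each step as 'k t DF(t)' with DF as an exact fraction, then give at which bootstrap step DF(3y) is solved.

step 1 [0.5y] swap r/2=399/9601: DF=(1 − 399/9601·(0))/(1+399/9601) = 9601/10000 ≈ 0.960100
step 2 [1y] swap r/2=450/19151: DF=(1 − 450/19151·(0.960100))/(1+450/19151) = 191/200 ≈ 0.955000
step 3 [1.5y] bond c/2=7/200: DF=(1050589/1000000 − 7/200·(0.960100+0.955000))/(1+7/200) = 9503/10000 ≈ 0.950300
step 4 [2y] zero: DF = P = 9051/10000 ≈ 0.905100
step 5 [2.5y] swap r/2=1398/46307: DF=(1 − 1398/46307·(0.960100+0.955000+0.950300+0.905100))/(1+1398/46307) = 4301/5000 ≈ 0.860200
step 6 [3y] zero: DF = P = 8359/10000 ≈ 0.835900
step 7 [3.5y] swap r/2=1053/31280: DF=(1 − 1053/31280·(0.960100+0.955000+0.950300+0.905100+0.860200+0.835900))/(1+1053/31280) = 3947/5000 ≈ 0.789400
step 8 [4y] zero: DF = P = 3831/5000 ≈ 0.766200

1 1/2 9601/10000
2 1 191/200
3 3/2 9503/10000
4 2 9051/10000
5 5/2 4301/5000
6 3 8359/10000
7 7/2 3947/5000
8 4 3831/5000
DF(3y) is solved at step 6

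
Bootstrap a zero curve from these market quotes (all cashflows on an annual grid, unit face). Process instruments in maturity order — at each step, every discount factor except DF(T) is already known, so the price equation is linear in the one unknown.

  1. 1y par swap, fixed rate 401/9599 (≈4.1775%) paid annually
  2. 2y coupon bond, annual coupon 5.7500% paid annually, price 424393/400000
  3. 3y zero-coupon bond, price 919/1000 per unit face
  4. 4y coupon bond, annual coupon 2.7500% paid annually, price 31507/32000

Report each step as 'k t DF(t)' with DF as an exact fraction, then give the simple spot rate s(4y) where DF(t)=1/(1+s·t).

1 1 9599/10000
2 2 9511/10000
3 3 919/1000
4 4 353/400
s(4y) = (1/(353/400) − 1)/(4) = 47/1412 ≈ 3.3286%

step 1 [1y] swap r/1=401/9599: DF=(1 − 401/9599·(0))/(1+401/9599) = 9599/10000 ≈ 0.959900
step 2 [2y] bond c/1=23/400: DF=(424393/400000 − 23/400·(0.959900))/(1+23/400) = 9511/10000 ≈ 0.951100
step 3 [3y] zero: DF = P = 919/1000 ≈ 0.919000
step 4 [4y] bond c/1=11/400: DF=(31507/32000 − 11/400·(0.959900+0.951100+0.919000))/(1+11/400) = 353/400 ≈ 0.882500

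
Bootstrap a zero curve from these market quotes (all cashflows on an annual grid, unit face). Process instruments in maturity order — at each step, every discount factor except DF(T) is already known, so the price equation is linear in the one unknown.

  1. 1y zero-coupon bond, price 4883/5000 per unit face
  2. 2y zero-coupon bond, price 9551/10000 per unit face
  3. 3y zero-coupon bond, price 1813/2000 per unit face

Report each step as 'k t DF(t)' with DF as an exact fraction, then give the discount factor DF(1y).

1 1 4883/5000
2 2 9551/10000
3 3 1813/2000
DF(1y) = 4883/5000 ≈ 0.976600

step 1 [1y] zero: DF = P = 4883/5000 ≈ 0.976600
step 2 [2y] zero: DF = P = 9551/10000 ≈ 0.955100
step 3 [3y] zero: DF = P = 1813/2000 ≈ 0.906500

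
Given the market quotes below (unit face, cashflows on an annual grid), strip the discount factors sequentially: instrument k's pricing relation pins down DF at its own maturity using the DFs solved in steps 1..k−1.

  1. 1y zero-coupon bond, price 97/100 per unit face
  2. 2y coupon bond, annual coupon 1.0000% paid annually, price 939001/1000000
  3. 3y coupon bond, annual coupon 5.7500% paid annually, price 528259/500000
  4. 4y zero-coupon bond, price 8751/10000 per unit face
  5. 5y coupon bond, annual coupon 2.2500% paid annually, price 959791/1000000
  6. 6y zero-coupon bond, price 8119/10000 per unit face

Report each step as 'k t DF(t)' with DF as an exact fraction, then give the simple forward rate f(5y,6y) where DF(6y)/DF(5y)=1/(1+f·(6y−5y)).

step 1 [1y] zero: DF = P = 97/100 ≈ 0.970000
step 2 [2y] bond c/1=1/100: DF=(939001/1000000 − 1/100·(0.970000))/(1+1/100) = 9201/10000 ≈ 0.920100
step 3 [3y] bond c/1=23/400: DF=(528259/500000 − 23/400·(0.970000+0.920100))/(1+23/400) = 8963/10000 ≈ 0.896300
step 4 [4y] zero: DF = P = 8751/10000 ≈ 0.875100
step 5 [5y] bond c/1=9/400: DF=(959791/1000000 − 9/400·(0.970000+0.920100+0.896300+0.875100))/(1+9/400) = 8581/10000 ≈ 0.858100
step 6 [6y] zero: DF = P = 8119/10000 ≈ 0.811900

1 1 97/100
2 2 9201/10000
3 3 8963/10000
4 4 8751/10000
5 5 8581/10000
6 6 8119/10000
f(5y,6y) = ((8581/10000)/(8119/10000) − 1)/(1) = 462/8119 ≈ 5.6904%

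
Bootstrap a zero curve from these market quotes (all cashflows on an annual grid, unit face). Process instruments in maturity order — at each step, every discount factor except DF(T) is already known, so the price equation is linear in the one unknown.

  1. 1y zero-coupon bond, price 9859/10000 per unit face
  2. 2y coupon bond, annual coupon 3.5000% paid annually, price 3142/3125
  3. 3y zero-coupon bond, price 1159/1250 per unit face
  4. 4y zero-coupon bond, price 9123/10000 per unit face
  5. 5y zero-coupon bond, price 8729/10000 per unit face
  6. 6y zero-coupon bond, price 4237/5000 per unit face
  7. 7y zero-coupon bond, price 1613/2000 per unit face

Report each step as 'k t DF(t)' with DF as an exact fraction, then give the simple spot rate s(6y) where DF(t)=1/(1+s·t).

step 1 [1y] zero: DF = P = 9859/10000 ≈ 0.985900
step 2 [2y] bond c/1=7/200: DF=(3142/3125 − 7/200·(0.985900))/(1+7/200) = 9381/10000 ≈ 0.938100
step 3 [3y] zero: DF = P = 1159/1250 ≈ 0.927200
step 4 [4y] zero: DF = P = 9123/10000 ≈ 0.912300
step 5 [5y] zero: DF = P = 8729/10000 ≈ 0.872900
step 6 [6y] zero: DF = P = 4237/5000 ≈ 0.847400
step 7 [7y] zero: DF = P = 1613/2000 ≈ 0.806500

1 1 9859/10000
2 2 9381/10000
3 3 1159/1250
4 4 9123/10000
5 5 8729/10000
6 6 4237/5000
7 7 1613/2000
s(6y) = (1/(4237/5000) − 1)/(6) = 763/25422 ≈ 3.0013%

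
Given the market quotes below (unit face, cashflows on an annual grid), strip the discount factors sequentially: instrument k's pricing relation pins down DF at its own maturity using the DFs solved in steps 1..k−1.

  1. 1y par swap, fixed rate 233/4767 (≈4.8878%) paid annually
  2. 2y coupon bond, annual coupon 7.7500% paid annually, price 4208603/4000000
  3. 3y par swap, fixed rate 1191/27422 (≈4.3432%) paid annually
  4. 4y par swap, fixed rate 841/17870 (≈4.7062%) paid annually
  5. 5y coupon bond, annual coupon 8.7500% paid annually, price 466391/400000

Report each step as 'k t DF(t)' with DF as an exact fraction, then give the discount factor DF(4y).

step 1 [1y] swap r/1=233/4767: DF=(1 − 233/4767·(0))/(1+233/4767) = 4767/5000 ≈ 0.953400
step 2 [2y] bond c/1=31/400: DF=(4208603/4000000 − 31/400·(0.953400))/(1+31/400) = 9079/10000 ≈ 0.907900
step 3 [3y] swap r/1=1191/27422: DF=(1 − 1191/27422·(0.953400+0.907900))/(1+1191/27422) = 8809/10000 ≈ 0.880900
step 4 [4y] swap r/1=841/17870: DF=(1 − 841/17870·(0.953400+0.907900+0.880900))/(1+841/17870) = 4159/5000 ≈ 0.831800
step 5 [5y] bond c/1=7/80: DF=(466391/400000 − 7/80·(0.953400+0.907900+0.880900+0.831800))/(1+7/80) = 3923/5000 ≈ 0.784600

1 1 4767/5000
2 2 9079/10000
3 3 8809/10000
4 4 4159/5000
5 5 3923/5000
DF(4y) = 4159/5000 ≈ 0.831800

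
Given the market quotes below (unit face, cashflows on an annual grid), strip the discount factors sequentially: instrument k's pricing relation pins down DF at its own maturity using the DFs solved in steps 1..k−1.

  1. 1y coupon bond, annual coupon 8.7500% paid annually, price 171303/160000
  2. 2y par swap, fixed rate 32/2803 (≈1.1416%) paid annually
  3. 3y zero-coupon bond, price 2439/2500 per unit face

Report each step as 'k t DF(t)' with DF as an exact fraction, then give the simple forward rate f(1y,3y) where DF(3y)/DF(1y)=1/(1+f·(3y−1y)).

1 1 1969/2000
2 2 611/625
3 3 2439/2500
f(1y,3y) = ((1969/2000)/(2439/2500) − 1)/(2) = 89/19512 ≈ 0.4561%

step 1 [1y] bond c/1=7/80: DF=(171303/160000 − 7/80·(0))/(1+7/80) = 1969/2000 ≈ 0.984500
step 2 [2y] swap r/1=32/2803: DF=(1 − 32/2803·(0.984500))/(1+32/2803) = 611/625 ≈ 0.977600
step 3 [3y] zero: DF = P = 2439/2500 ≈ 0.975600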